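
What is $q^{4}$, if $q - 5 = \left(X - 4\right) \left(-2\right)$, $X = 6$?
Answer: $1$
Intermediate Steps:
$q = 1$ ($q = 5 + \left(6 - 4\right) \left(-2\right) = 5 + 2 \left(-2\right) = 5 - 4 = 1$)
$q^{4} = 1^{4} = 1$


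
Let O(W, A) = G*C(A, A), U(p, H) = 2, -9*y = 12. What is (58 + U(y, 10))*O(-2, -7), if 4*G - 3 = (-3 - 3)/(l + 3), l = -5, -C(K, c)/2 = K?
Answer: 1260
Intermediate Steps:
y = -4/3 (y = -1/9*12 = -4/3 ≈ -1.3333)
C(K, c) = -2*K
G = 3/2 (G = 3/4 + ((-3 - 3)/(-5 + 3))/4 = 3/4 + (-6/(-2))/4 = 3/4 + (-6*(-1/2))/4 = 3/4 + (1/4)*3 = 3/4 + 3/4 = 3/2 ≈ 1.5000)
O(W, A) = -3*A (O(W, A) = 3*(-2*A)/2 = -3*A)
(58 + U(y, 10))*O(-2, -7) = (58 + 2)*(-3*(-7)) = 60*21 = 1260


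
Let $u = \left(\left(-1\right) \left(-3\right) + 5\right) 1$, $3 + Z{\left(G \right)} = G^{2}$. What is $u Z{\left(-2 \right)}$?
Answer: $8$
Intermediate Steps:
$Z{\left(G \right)} = -3 + G^{2}$
$u = 8$ ($u = \left(3 + 5\right) 1 = 8 \cdot 1 = 8$)
$u Z{\left(-2 \right)} = 8 \left(-3 + \left(-2\right)^{2}\right) = 8 \left(-3 + 4\right) = 8 \cdot 1 = 8$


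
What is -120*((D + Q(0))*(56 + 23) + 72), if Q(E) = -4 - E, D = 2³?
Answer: -46560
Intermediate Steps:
D = 8
-120*((D + Q(0))*(56 + 23) + 72) = -120*((8 + (-4 - 1*0))*(56 + 23) + 72) = -120*((8 + (-4 + 0))*79 + 72) = -120*((8 - 4)*79 + 72) = -120*(4*79 + 72) = -120*(316 + 72) = -120*388 = -46560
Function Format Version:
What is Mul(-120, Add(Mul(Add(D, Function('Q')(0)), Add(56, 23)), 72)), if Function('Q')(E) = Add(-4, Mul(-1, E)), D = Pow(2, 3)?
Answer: -46560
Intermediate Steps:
D = 8
Mul(-120, Add(Mul(Add(D, Function('Q')(0)), Add(56, 23)), 72)) = Mul(-120, Add(Mul(Add(8, Add(-4, Mul(-1, 0))), Add(56, 23)), 72)) = Mul(-120, Add(Mul(Add(8, Add(-4, 0)), 79), 72)) = Mul(-120, Add(Mul(Add(8, -4), 79), 72)) = Mul(-120, Add(Mul(4, 79), 72)) = Mul(-120, Add(316, 72)) = Mul(-120, 388) = -46560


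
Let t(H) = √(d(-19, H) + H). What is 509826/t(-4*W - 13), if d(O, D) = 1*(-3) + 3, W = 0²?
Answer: -509826*I*√13/13 ≈ -1.414e+5*I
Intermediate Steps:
W = 0
d(O, D) = 0 (d(O, D) = -3 + 3 = 0)
t(H) = √H (t(H) = √(0 + H) = √H)
509826/t(-4*W - 13) = 509826/(√(-4*0 - 13)) = 509826/(√(0 - 13)) = 509826/(√(-13)) = 509826/((I*√13)) = 509826*(-I*√13/13) = -509826*I*√13/13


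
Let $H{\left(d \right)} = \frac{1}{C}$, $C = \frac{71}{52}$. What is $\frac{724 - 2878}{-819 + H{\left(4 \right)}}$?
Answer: $\frac{152934}{58097} \approx 2.6324$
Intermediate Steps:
$C = \frac{71}{52}$ ($C = 71 \cdot \frac{1}{52} = \frac{71}{52} \approx 1.3654$)
$H{\left(d \right)} = \frac{52}{71}$ ($H{\left(d \right)} = \frac{1}{\frac{71}{52}} = \frac{52}{71}$)
$\frac{724 - 2878}{-819 + H{\left(4 \right)}} = \frac{724 - 2878}{-819 + \frac{52}{71}} = - \frac{2154}{- \frac{58097}{71}} = \left(-2154\right) \left(- \frac{71}{58097}\right) = \frac{152934}{58097}$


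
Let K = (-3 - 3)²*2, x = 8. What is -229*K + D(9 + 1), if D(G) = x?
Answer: -16480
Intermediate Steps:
D(G) = 8
K = 72 (K = (-6)²*2 = 36*2 = 72)
-229*K + D(9 + 1) = -229*72 + 8 = -16488 + 8 = -16480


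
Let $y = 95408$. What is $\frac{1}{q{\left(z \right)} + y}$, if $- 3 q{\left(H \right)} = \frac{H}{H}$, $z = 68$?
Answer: $\frac{3}{286223} \approx 1.0481 \cdot 10^{-5}$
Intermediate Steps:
$q{\left(H \right)} = - \frac{1}{3}$ ($q{\left(H \right)} = - \frac{H \frac{1}{H}}{3} = \left(- \frac{1}{3}\right) 1 = - \frac{1}{3}$)
$\frac{1}{q{\left(z \right)} + y} = \frac{1}{- \frac{1}{3} + 95408} = \frac{1}{\frac{286223}{3}} = \frac{3}{286223}$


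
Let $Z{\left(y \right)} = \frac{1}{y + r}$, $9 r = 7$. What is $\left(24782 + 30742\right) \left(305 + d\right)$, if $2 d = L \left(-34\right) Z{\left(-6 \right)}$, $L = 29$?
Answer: $\frac{1042296528}{47} \approx 2.2177 \cdot 10^{7}$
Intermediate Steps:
$r = \frac{7}{9}$ ($r = \frac{1}{9} \cdot 7 = \frac{7}{9} \approx 0.77778$)
$Z{\left(y \right)} = \frac{1}{\frac{7}{9} + y}$ ($Z{\left(y \right)} = \frac{1}{y + \frac{7}{9}} = \frac{1}{\frac{7}{9} + y}$)
$d = \frac{4437}{47}$ ($d = \frac{29 \left(-34\right) \frac{9}{7 + 9 \left(-6\right)}}{2} = \frac{\left(-986\right) \frac{9}{7 - 54}}{2} = \frac{\left(-986\right) \frac{9}{-47}}{2} = \frac{\left(-986\right) 9 \left(- \frac{1}{47}\right)}{2} = \frac{\left(-986\right) \left(- \frac{9}{47}\right)}{2} = \frac{1}{2} \cdot \frac{8874}{47} = \frac{4437}{47} \approx 94.404$)
$\left(24782 + 30742\right) \left(305 + d\right) = \left(24782 + 30742\right) \left(305 + \frac{4437}{47}\right) = 55524 \cdot \frac{18772}{47} = \frac{1042296528}{47}$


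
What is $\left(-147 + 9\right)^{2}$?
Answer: $19044$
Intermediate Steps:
$\left(-147 + 9\right)^{2} = \left(-138\right)^{2} = 19044$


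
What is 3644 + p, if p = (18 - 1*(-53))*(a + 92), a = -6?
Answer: 9750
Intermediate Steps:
p = 6106 (p = (18 - 1*(-53))*(-6 + 92) = (18 + 53)*86 = 71*86 = 6106)
3644 + p = 3644 + 6106 = 9750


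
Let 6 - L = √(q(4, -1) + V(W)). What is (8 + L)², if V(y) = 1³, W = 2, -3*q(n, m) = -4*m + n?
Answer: (42 - I*√15)²/9 ≈ 194.33 - 36.148*I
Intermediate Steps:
q(n, m) = -n/3 + 4*m/3 (q(n, m) = -(-4*m + n)/3 = -(n - 4*m)/3 = -n/3 + 4*m/3)
V(y) = 1
L = 6 - I*√15/3 (L = 6 - √((-⅓*4 + (4/3)*(-1)) + 1) = 6 - √((-4/3 - 4/3) + 1) = 6 - √(-8/3 + 1) = 6 - √(-5/3) = 6 - I*√15/3 ≈ 6.0 - 1.291*I)
(8 + L)² = (8 + (6 - I*√15/3))² = (14 - I*√15/3)²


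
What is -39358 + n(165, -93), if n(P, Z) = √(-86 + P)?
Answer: -39358 + √79 ≈ -39349.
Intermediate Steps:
-39358 + n(165, -93) = -39358 + √(-86 + 165) = -39358 + √79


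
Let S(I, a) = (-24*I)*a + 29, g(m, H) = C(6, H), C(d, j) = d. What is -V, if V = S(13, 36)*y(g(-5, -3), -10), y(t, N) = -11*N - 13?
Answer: 1086691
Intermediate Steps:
g(m, H) = 6
y(t, N) = -13 - 11*N
S(I, a) = 29 - 24*I*a (S(I, a) = -24*I*a + 29 = 29 - 24*I*a)
V = -1086691 (V = (29 - 24*13*36)*(-13 - 11*(-10)) = (29 - 11232)*(-13 + 110) = -11203*97 = -1086691)
-V = -1*(-1086691) = 1086691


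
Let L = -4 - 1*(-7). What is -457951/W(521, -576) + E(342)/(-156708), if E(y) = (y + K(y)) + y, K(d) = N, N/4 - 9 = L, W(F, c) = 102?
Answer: -1993462777/444006 ≈ -4489.7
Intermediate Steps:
L = 3 (L = -4 + 7 = 3)
N = 48 (N = 36 + 4*3 = 36 + 12 = 48)
K(d) = 48
E(y) = 48 + 2*y (E(y) = (y + 48) + y = (48 + y) + y = 48 + 2*y)
-457951/W(521, -576) + E(342)/(-156708) = -457951/102 + (48 + 2*342)/(-156708) = -457951*1/102 + (48 + 684)*(-1/156708) = -457951/102 + 732*(-1/156708) = -457951/102 - 61/13059 = -1993462777/444006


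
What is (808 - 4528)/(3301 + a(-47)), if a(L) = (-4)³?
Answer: -1240/1079 ≈ -1.1492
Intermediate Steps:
a(L) = -64
(808 - 4528)/(3301 + a(-47)) = (808 - 4528)/(3301 - 64) = -3720/3237 = -3720*1/3237 = -1240/1079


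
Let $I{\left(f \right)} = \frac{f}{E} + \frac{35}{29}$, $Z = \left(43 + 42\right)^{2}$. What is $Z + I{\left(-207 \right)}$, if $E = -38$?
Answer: $\frac{7969283}{1102} \approx 7231.7$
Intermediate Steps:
$Z = 7225$ ($Z = 85^{2} = 7225$)
$I{\left(f \right)} = \frac{35}{29} - \frac{f}{38}$ ($I{\left(f \right)} = \frac{f}{-38} + \frac{35}{29} = f \left(- \frac{1}{38}\right) + 35 \cdot \frac{1}{29} = - \frac{f}{38} + \frac{35}{29} = \frac{35}{29} - \frac{f}{38}$)
$Z + I{\left(-207 \right)} = 7225 + \left(\frac{35}{29} - - \frac{207}{38}\right) = 7225 + \left(\frac{35}{29} + \frac{207}{38}\right) = 7225 + \frac{7333}{1102} = \frac{7969283}{1102}$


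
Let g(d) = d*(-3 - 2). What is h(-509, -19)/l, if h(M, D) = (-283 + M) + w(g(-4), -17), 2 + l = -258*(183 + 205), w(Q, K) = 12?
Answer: 390/50053 ≈ 0.0077917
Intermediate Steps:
g(d) = -5*d (g(d) = d*(-5) = -5*d)
l = -100106 (l = -2 - 258*(183 + 205) = -2 - 258*388 = -2 - 100104 = -100106)
h(M, D) = -271 + M (h(M, D) = (-283 + M) + 12 = -271 + M)
h(-509, -19)/l = (-271 - 509)/(-100106) = -780*(-1/100106) = 390/50053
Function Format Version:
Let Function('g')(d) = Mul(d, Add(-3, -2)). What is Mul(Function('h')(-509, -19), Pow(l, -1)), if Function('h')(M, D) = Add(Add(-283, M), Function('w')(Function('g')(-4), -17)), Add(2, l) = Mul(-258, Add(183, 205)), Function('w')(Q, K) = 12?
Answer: Rational(390, 50053) ≈ 0.0077917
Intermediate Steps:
Function('g')(d) = Mul(-5, d) (Function('g')(d) = Mul(d, -5) = Mul(-5, d))
l = -100106 (l = Add(-2, Mul(-258, Add(183, 205))) = Add(-2, Mul(-258, 388)) = Add(-2, -100104) = -100106)
Function('h')(M, D) = Add(-271, M) (Function('h')(M, D) = Add(Add(-283, M), 12) = Add(-271, M))
Mul(Function('h')(-509, -19), Pow(l, -1)) = Mul(Add(-271, -509), Pow(-100106, -1)) = Mul(-780, Rational(-1, 100106)) = Rational(390, 50053)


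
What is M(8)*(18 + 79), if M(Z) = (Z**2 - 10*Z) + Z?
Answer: -776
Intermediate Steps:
M(Z) = Z**2 - 9*Z
M(8)*(18 + 79) = (8*(-9 + 8))*(18 + 79) = (8*(-1))*97 = -8*97 = -776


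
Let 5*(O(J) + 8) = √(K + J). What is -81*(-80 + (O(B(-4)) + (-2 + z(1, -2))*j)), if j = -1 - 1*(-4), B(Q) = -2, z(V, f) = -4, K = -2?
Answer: 8586 - 162*I/5 ≈ 8586.0 - 32.4*I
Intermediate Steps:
O(J) = -8 + √(-2 + J)/5
j = 3 (j = -1 + 4 = 3)
-81*(-80 + (O(B(-4)) + (-2 + z(1, -2))*j)) = -81*(-80 + ((-8 + √(-2 - 2)/5) + (-2 - 4)*3)) = -81*(-80 + ((-8 + √(-4)/5) - 6*3)) = -81*(-80 + ((-8 + (2*I)/5) - 18)) = -81*(-80 + ((-8 + 2*I/5) - 18)) = -81*(-80 + (-26 + 2*I/5)) = -81*(-106 + 2*I/5) = 8586 - 162*I/5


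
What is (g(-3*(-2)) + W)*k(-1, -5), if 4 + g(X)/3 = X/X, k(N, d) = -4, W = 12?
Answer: -12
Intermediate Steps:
g(X) = -9 (g(X) = -12 + 3*(X/X) = -12 + 3*1 = -12 + 3 = -9)
(g(-3*(-2)) + W)*k(-1, -5) = (-9 + 12)*(-4) = 3*(-4) = -12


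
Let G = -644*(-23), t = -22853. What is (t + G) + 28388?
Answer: 20347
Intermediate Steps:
G = 14812
(t + G) + 28388 = (-22853 + 14812) + 28388 = -8041 + 28388 = 20347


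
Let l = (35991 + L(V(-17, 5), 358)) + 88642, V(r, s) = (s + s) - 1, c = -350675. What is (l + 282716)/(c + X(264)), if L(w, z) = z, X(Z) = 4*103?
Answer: -407707/350263 ≈ -1.1640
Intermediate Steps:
X(Z) = 412
V(r, s) = -1 + 2*s (V(r, s) = 2*s - 1 = -1 + 2*s)
l = 124991 (l = (35991 + 358) + 88642 = 36349 + 88642 = 124991)
(l + 282716)/(c + X(264)) = (124991 + 282716)/(-350675 + 412) = 407707/(-350263) = 407707*(-1/350263) = -407707/350263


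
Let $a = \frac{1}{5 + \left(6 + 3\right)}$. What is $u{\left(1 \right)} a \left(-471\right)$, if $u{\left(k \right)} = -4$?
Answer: $\frac{942}{7} \approx 134.57$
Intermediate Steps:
$a = \frac{1}{14}$ ($a = \frac{1}{5 + 9} = \frac{1}{14} \approx 0.071429$)
$u{\left(1 \right)} a \left(-471\right) = \left(-4\right) \frac{1}{14} \left(-471\right) = \left(- \frac{2}{7}\right) \left(-471\right) = \frac{942}{7}$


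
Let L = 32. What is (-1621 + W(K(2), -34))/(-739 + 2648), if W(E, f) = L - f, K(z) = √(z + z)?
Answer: -1555/1909 ≈ -0.81456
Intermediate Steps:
K(z) = √2*√z (K(z) = √(2*z) = √2*√z)
W(E, f) = 32 - f
(-1621 + W(K(2), -34))/(-739 + 2648) = (-1621 + (32 - 1*(-34)))/(-739 + 2648) = (-1621 + (32 + 34))/1909 = (-1621 + 66)*(1/1909) = -1555*1/1909 = -1555/1909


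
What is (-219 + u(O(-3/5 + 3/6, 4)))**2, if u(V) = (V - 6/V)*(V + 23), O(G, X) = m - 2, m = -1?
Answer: 57121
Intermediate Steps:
O(G, X) = -3 (O(G, X) = -1 - 2 = -3)
u(V) = (23 + V)*(V - 6/V) (u(V) = (V - 6/V)*(23 + V) = (23 + V)*(V - 6/V))
(-219 + u(O(-3/5 + 3/6, 4)))**2 = (-219 + (-6 + (-3)**2 - 138/(-3) + 23*(-3)))**2 = (-219 + (-6 + 9 - 138*(-1/3) - 69))**2 = (-219 + (-6 + 9 + 46 - 69))**2 = (-219 - 20)**2 = (-239)**2 = 57121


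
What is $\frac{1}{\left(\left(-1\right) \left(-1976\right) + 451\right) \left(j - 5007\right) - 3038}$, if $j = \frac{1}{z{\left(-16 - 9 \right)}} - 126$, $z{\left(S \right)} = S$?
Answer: $- \frac{25}{311523152} \approx -8.0251 \cdot 10^{-8}$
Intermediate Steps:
$j = - \frac{3151}{25}$ ($j = \frac{1}{-16 - 9} - 126 = \frac{1}{-25} - 126 = - \frac{1}{25} - 126 = - \frac{3151}{25} \approx -126.04$)
$\frac{1}{\left(\left(-1\right) \left(-1976\right) + 451\right) \left(j - 5007\right) - 3038} = \frac{1}{\left(\left(-1\right) \left(-1976\right) + 451\right) \left(- \frac{3151}{25} - 5007\right) - 3038} = \frac{1}{\left(1976 + 451\right) \left(- \frac{128326}{25}\right) - 3038} = \frac{1}{2427 \left(- \frac{128326}{25}\right) - 3038} = \frac{1}{- \frac{311447202}{25} - 3038} = \frac{1}{- \frac{311523152}{25}} = - \frac{25}{311523152}$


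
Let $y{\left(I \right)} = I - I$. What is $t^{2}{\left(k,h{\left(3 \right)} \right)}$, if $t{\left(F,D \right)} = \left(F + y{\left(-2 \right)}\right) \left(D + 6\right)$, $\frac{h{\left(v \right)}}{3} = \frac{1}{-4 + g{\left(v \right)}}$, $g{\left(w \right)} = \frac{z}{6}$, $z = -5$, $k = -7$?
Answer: $\frac{1192464}{841} \approx 1417.9$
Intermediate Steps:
$y{\left(I \right)} = 0$
$g{\left(w \right)} = - \frac{5}{6}$
$h{\left(v \right)} = - \frac{18}{29}$ ($h{\left(v \right)} = \frac{3}{-4 - \frac{5}{6}} = \frac{3}{- \frac{29}{6}} = 3 \left(- \frac{6}{29}\right) = - \frac{18}{29}$)
$t{\left(F,D \right)} = F \left(6 + D\right)$ ($t{\left(F,D \right)} = \left(F + 0\right) \left(D + 6\right) = F \left(6 + D\right)$)
$t^{2}{\left(k,h{\left(3 \right)} \right)} = \left(- 7 \left(6 - \frac{18}{29}\right)\right)^{2} = \left(\left(-7\right) \frac{156}{29}\right)^{2} = \left(- \frac{1092}{29}\right)^{2} = \frac{1192464}{841}$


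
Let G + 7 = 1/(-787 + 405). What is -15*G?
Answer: 40125/382 ≈ 105.04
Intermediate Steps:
G = -2675/382 (G = -7 + 1/(-787 + 405) = -7 + 1/(-382) = -7 - 1/382 = -2675/382 ≈ -7.0026)
-15*G = -15*(-2675/382) = 40125/382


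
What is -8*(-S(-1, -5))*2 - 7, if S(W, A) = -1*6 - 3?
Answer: -151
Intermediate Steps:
S(W, A) = -9 (S(W, A) = -6 - 3 = -9)
-8*(-S(-1, -5))*2 - 7 = -8*(-1*(-9))*2 - 7 = -72*2 - 7 = -8*18 - 7 = -144 - 7 = -151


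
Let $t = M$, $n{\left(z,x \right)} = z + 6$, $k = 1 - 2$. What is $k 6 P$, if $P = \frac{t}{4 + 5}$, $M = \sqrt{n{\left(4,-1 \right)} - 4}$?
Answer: $- \frac{2 \sqrt{6}}{3} \approx -1.633$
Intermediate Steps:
$k = -1$ ($k = 1 - 2 = -1$)
$n{\left(z,x \right)} = 6 + z$
$M = \sqrt{6}$ ($M = \sqrt{\left(6 + 4\right) - 4} = \sqrt{10 - 4} = \sqrt{6} \approx 2.4495$)
$t = \sqrt{6} \approx 2.4495$
$P = \frac{\sqrt{6}}{9}$ ($P = \frac{\sqrt{6}}{4 + 5} = \frac{\sqrt{6}}{9} \approx 0.27217$)
$k 6 P = \left(-1\right) 6 \frac{\sqrt{6}}{9} = - 6 \frac{\sqrt{6}}{9} = - \frac{2 \sqrt{6}}{3}$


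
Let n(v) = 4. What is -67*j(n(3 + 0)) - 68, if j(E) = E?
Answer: -336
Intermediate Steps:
-67*j(n(3 + 0)) - 68 = -67*4 - 68 = -268 - 68 = -336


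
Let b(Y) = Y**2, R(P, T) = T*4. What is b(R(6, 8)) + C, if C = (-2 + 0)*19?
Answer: 986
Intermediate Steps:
R(P, T) = 4*T
C = -38 (C = -2*19 = -38)
b(R(6, 8)) + C = (4*8)**2 - 38 = 32**2 - 38 = 1024 - 38 = 986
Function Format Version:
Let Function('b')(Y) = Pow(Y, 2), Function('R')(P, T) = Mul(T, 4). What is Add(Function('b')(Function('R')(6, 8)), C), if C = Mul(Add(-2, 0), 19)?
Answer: 986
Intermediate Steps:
Function('R')(P, T) = Mul(4, T)
C = -38 (C = Mul(-2, 19) = -38)
Add(Function('b')(Function('R')(6, 8)), C) = Add(Pow(Mul(4, 8), 2), -38) = Add(Pow(32, 2), -38) = Add(1024, -38) = 986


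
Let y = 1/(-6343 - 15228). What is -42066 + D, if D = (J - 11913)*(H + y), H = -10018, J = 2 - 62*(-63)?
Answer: 1728959317709/21571 ≈ 8.0152e+7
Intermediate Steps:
y = -1/21571 (y = 1/(-21571) = -1/21571 ≈ -4.6359e-5)
J = 3908 (J = 2 + 3906 = 3908)
D = 1729866723395/21571 (D = (3908 - 11913)*(-10018 - 1/21571) = -8005*(-216098279/21571) = 1729866723395/21571 ≈ 8.0194e+7)
-42066 + D = -42066 + 1729866723395/21571 = 1728959317709/21571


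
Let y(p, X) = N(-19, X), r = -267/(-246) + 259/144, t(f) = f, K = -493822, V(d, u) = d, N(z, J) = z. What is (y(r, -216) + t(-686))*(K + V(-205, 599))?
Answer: 348289035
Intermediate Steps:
r = 17027/5904 (r = -267*(-1/246) + 259*(1/144) = 89/82 + 259/144 = 17027/5904 ≈ 2.8840)
y(p, X) = -19
(y(r, -216) + t(-686))*(K + V(-205, 599)) = (-19 - 686)*(-493822 - 205) = -705*(-494027) = 348289035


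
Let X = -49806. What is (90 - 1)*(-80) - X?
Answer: 42686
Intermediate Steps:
(90 - 1)*(-80) - X = (90 - 1)*(-80) - 1*(-49806) = 89*(-80) + 49806 = -7120 + 49806 = 42686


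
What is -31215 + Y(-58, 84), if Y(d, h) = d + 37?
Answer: -31236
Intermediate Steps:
Y(d, h) = 37 + d
-31215 + Y(-58, 84) = -31215 + (37 - 58) = -31215 - 21 = -31236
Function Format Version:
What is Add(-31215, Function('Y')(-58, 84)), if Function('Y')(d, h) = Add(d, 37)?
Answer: -31236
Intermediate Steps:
Function('Y')(d, h) = Add(37, d)
Add(-31215, Function('Y')(-58, 84)) = Add(-31215, Add(37, -58)) = Add(-31215, -21) = -31236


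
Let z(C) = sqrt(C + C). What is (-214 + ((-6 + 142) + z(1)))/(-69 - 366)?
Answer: 26/145 - sqrt(2)/435 ≈ 0.17606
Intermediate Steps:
z(C) = sqrt(2)*sqrt(C) (z(C) = sqrt(2*C) = sqrt(2)*sqrt(C))
(-214 + ((-6 + 142) + z(1)))/(-69 - 366) = (-214 + ((-6 + 142) + sqrt(2)*sqrt(1)))/(-69 - 366) = (-214 + (136 + sqrt(2)*1))/(-435) = (-214 + (136 + sqrt(2)))*(-1/435) = (-78 + sqrt(2))*(-1/435) = 26/145 - sqrt(2)/435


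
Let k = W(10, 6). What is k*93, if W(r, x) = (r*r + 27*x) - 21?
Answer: 22413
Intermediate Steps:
W(r, x) = -21 + r² + 27*x (W(r, x) = (r² + 27*x) - 21 = -21 + r² + 27*x)
k = 241 (k = -21 + 10² + 27*6 = -21 + 100 + 162 = 241)
k*93 = 241*93 = 22413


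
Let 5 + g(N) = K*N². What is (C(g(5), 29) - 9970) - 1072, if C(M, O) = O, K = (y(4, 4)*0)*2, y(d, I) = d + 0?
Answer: -11013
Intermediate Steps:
y(d, I) = d
K = 0 (K = (4*0)*2 = 0*2 = 0)
g(N) = -5 (g(N) = -5 + 0*N² = -5 + 0 = -5)
(C(g(5), 29) - 9970) - 1072 = (29 - 9970) - 1072 = -9941 - 1072 = -11013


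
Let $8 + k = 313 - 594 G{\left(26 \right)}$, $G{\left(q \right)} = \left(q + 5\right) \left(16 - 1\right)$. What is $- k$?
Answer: $275905$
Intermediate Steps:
$G{\left(q \right)} = 75 + 15 q$ ($G{\left(q \right)} = \left(5 + q\right) 15 = 75 + 15 q$)
$k = -275905$ ($k = -8 + \left(313 - 594 \left(75 + 15 \cdot 26\right)\right) = -8 + \left(313 - 594 \left(75 + 390\right)\right) = -8 + \left(313 - 276210\right) = -8 - 275897 = -275905$)
$- k = \left(-1\right) \left(-275905\right) = 275905$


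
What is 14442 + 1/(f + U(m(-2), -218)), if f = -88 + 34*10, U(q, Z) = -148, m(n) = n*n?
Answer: 1501969/104 ≈ 14442.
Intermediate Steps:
m(n) = n²
f = 252 (f = -88 + 340 = 252)
14442 + 1/(f + U(m(-2), -218)) = 14442 + 1/(252 - 148) = 14442 + 1/104 = 1501969/104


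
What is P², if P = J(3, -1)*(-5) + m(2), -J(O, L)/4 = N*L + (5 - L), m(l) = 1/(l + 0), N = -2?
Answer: 103041/4 ≈ 25760.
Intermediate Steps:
m(l) = 1/l
J(O, L) = -20 + 12*L (J(O, L) = -4*(-2*L + (5 - L)) = -4*(5 - 3*L) = -20 + 12*L)
P = 321/2 (P = (-20 + 12*(-1))*(-5) + 1/2 = (-20 - 12)*(-5) + ½ = -32*(-5) + ½ = 160 + ½ = 321/2 ≈ 160.50)
P² = (321/2)² = 103041/4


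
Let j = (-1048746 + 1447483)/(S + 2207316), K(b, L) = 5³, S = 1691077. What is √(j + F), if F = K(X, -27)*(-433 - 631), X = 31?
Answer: I*√2021261687232187359/3898393 ≈ 364.69*I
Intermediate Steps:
K(b, L) = 125
F = -133000 (F = 125*(-433 - 631) = 125*(-1064) = -133000)
j = 398737/3898393 (j = (-1048746 + 1447483)/(1691077 + 2207316) = 398737/3898393 ≈ 0.10228)
√(j + F) = √(398737/3898393 - 133000) = √(-518485870263/3898393) = I*√2021261687232187359/3898393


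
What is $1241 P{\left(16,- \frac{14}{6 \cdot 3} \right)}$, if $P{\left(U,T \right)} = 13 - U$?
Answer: $-3723$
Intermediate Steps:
$1241 P{\left(16,- \frac{14}{6 \cdot 3} \right)} = 1241 \left(13 - 16\right) = 1241 \left(-3\right) = -3723$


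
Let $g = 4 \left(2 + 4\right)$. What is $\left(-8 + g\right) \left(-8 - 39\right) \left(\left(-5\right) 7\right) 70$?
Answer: $1842400$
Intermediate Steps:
$g = 24$ ($g = 4 \cdot 6 = 24$)
$\left(-8 + g\right) \left(-8 - 39\right) \left(\left(-5\right) 7\right) 70 = \left(-8 + 24\right) \left(-8 - 39\right) \left(\left(-5\right) 7\right) 70 = 16 \left(-47\right) \left(-35\right) 70 = \left(-752\right) \left(-35\right) 70 = 26320 \cdot 70 = 1842400$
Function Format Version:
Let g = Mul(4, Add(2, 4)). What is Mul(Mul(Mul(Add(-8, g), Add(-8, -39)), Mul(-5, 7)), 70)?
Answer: 1842400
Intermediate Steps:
g = 24 (g = Mul(4, 6) = 24)
Mul(Mul(Mul(Add(-8, g), Add(-8, -39)), Mul(-5, 7)), 70) = Mul(Mul(Mul(Add(-8, 24), Add(-8, -39)), Mul(-5, 7)), 70) = Mul(Mul(Mul(16, -47), -35), 70) = Mul(Mul(-752, -35), 70) = Mul(26320, 70) = 1842400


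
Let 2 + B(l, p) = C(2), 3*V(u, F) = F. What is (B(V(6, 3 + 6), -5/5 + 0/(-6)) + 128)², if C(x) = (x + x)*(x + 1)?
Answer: 19044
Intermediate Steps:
V(u, F) = F/3
C(x) = 2*x*(1 + x) (C(x) = (2*x)*(1 + x) = 2*x*(1 + x))
B(l, p) = 10 (B(l, p) = -2 + 2*2*(1 + 2) = -2 + 2*2*3 = -2 + 12 = 10)
(B(V(6, 3 + 6), -5/5 + 0/(-6)) + 128)² = (10 + 128)² = 138² = 19044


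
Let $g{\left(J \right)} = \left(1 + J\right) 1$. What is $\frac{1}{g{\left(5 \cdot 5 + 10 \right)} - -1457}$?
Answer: $\frac{1}{1493} \approx 0.00066979$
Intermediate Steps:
$g{\left(J \right)} = 1 + J$
$\frac{1}{g{\left(5 \cdot 5 + 10 \right)} - -1457} = \frac{1}{\left(1 + \left(5 \cdot 5 + 10\right)\right) - -1457} = \frac{1}{\left(1 + \left(25 + 10\right)\right) + \left(1620 - 163\right)} = \frac{1}{\left(1 + 35\right) + 1457} = \frac{1}{36 + 1457} = \frac{1}{1493}$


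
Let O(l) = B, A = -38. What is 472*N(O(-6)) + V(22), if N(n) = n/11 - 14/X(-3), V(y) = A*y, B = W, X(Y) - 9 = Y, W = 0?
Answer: -5812/3 ≈ -1937.3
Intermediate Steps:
X(Y) = 9 + Y
B = 0
O(l) = 0
V(y) = -38*y
N(n) = -7/3 + n/11 (N(n) = n/11 - 14/(9 - 3) = n*(1/11) - 14/6 = n/11 - 14*1/6 = n/11 - 7/3 = -7/3 + n/11)
472*N(O(-6)) + V(22) = 472*(-7/3 + (1/11)*0) - 38*22 = 472*(-7/3 + 0) - 836 = 472*(-7/3) - 836 = -3304/3 - 836 = -5812/3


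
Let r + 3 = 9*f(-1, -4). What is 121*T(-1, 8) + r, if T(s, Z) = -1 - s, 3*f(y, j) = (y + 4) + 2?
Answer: 12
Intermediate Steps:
f(y, j) = 2 + y/3 (f(y, j) = ((y + 4) + 2)/3 = ((4 + y) + 2)/3 = (6 + y)/3 = 2 + y/3)
r = 12 (r = -3 + 9*(2 + (1/3)*(-1)) = -3 + 9*(2 - 1/3) = -3 + 9*(5/3) = -3 + 15 = 12)
121*T(-1, 8) + r = 121*(-1 - 1*(-1)) + 12 = 121*(-1 + 1) + 12 = 121*0 + 12 = 0 + 12 = 12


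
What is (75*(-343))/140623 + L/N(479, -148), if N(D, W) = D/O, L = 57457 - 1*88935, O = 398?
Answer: -251681654041/9622631 ≈ -26155.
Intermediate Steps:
L = -31478 (L = 57457 - 88935 = -31478)
N(D, W) = D/398
(75*(-343))/140623 + L/N(479, -148) = (75*(-343))/140623 - 31478/((1/398)*479) = -25725*1/140623 - 31478/479/398 = -3675/20089 - 31478*398/479 = -3675/20089 - 12528244/479 = -251681654041/9622631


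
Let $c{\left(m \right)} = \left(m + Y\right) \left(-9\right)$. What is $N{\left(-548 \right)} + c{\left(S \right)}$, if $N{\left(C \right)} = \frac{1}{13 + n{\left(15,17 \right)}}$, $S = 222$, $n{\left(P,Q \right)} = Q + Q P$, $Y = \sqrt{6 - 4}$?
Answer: $- \frac{569429}{285} - 9 \sqrt{2} \approx -2010.7$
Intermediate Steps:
$Y = \sqrt{2} \approx 1.4142$
$n{\left(P,Q \right)} = Q + P Q$
$c{\left(m \right)} = - 9 m - 9 \sqrt{2}$ ($c{\left(m \right)} = \left(m + \sqrt{2}\right) \left(-9\right) = - 9 m - 9 \sqrt{2}$)
$N{\left(C \right)} = \frac{1}{285}$ ($N{\left(C \right)} = \frac{1}{13 + 17 \left(1 + 15\right)} = \frac{1}{13 + 17 \cdot 16} = \frac{1}{13 + 272} = \frac{1}{285}$)
$N{\left(-548 \right)} + c{\left(S \right)} = \frac{1}{285} - \left(1998 + 9 \sqrt{2}\right) = - \frac{569429}{285} - 9 \sqrt{2}$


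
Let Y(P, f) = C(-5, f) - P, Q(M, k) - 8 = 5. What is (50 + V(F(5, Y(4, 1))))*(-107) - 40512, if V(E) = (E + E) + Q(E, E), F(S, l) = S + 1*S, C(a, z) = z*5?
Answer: -49393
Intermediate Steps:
C(a, z) = 5*z
Q(M, k) = 13 (Q(M, k) = 8 + 5 = 13)
Y(P, f) = -P + 5*f (Y(P, f) = 5*f - P = -P + 5*f)
F(S, l) = 2*S (F(S, l) = S + S = 2*S)
V(E) = 13 + 2*E (V(E) = (E + E) + 13 = 2*E + 13 = 13 + 2*E)
(50 + V(F(5, Y(4, 1))))*(-107) - 40512 = (50 + (13 + 2*(2*5)))*(-107) - 40512 = (50 + (13 + 2*10))*(-107) - 40512 = (50 + (13 + 20))*(-107) - 40512 = (50 + 33)*(-107) - 40512 = 83*(-107) - 40512 = -8881 - 40512 = -49393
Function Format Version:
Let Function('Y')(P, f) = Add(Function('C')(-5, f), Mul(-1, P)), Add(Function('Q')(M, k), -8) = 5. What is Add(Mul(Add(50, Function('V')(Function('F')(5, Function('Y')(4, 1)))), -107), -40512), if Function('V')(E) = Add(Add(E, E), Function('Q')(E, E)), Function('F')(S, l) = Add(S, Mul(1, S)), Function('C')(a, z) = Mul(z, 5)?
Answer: -49393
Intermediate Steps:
Function('C')(a, z) = Mul(5, z)
Function('Q')(M, k) = 13 (Function('Q')(M, k) = Add(8, 5) = 13)
Function('Y')(P, f) = Add(Mul(-1, P), Mul(5, f)) (Function('Y')(P, f) = Add(Mul(5, f), Mul(-1, P)) = Add(Mul(-1, P), Mul(5, f)))
Function('F')(S, l) = Mul(2, S) (Function('F')(S, l) = Add(S, S) = Mul(2, S))
Function('V')(E) = Add(13, Mul(2, E)) (Function('V')(E) = Add(Add(E, E), 13) = Add(Mul(2, E), 13) = Add(13, Mul(2, E)))
Add(Mul(Add(50, Function('V')(Function('F')(5, Function('Y')(4, 1)))), -107), -40512) = Add(Mul(Add(50, Add(13, Mul(2, Mul(2, 5)))), -107), -40512) = Add(Mul(Add(50, Add(13, Mul(2, 10))), -107), -40512) = Add(Mul(Add(50, Add(13, 20)), -107), -40512) = Add(Mul(Add(50, 33), -107), -40512) = Add(Mul(83, -107), -40512) = Add(-8881, -40512) = -49393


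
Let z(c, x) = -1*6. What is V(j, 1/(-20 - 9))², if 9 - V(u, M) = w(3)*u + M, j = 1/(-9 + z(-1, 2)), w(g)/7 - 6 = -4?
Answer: 18800896/189225 ≈ 99.357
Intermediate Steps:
z(c, x) = -6
w(g) = 14 (w(g) = 42 + 7*(-4) = 42 - 28 = 14)
j = -1/15 (j = 1/(-9 - 6) = 1/(-15) = -1/15 ≈ -0.066667)
V(u, M) = 9 - M - 14*u (V(u, M) = 9 - (14*u + M) = 9 - (M + 14*u) = 9 + (-M - 14*u) = 9 - M - 14*u)
V(j, 1/(-20 - 9))² = (9 - 1/(-20 - 9) - 14*(-1/15))² = (9 - 1/(-29) + 14/15)² = (9 - 1*(-1/29) + 14/15)² = (9 + 1/29 + 14/15)² = (4336/435)² = 18800896/189225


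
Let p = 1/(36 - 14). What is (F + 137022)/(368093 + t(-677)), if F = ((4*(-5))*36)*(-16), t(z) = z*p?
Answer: 1089308/2699123 ≈ 0.40358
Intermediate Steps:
p = 1/22 ≈ 0.045455
t(z) = z/22 (t(z) = z*(1/22) = z/22)
F = 11520 (F = -20*36*(-16) = -720*(-16) = 11520)
(F + 137022)/(368093 + t(-677)) = (11520 + 137022)/(368093 + (1/22)*(-677)) = 148542/(368093 - 677/22) = 148542/(8097369/22) = 148542*(22/8097369) = 1089308/2699123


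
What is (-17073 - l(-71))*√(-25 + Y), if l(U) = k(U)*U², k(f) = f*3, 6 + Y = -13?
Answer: 2113320*I*√11 ≈ 7.0091e+6*I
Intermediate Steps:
Y = -19 (Y = -6 - 13 = -19)
k(f) = 3*f
l(U) = 3*U³ (l(U) = (3*U)*U² = 3*U³)
(-17073 - l(-71))*√(-25 + Y) = (-17073 - 3*(-71)³)*√(-25 - 19) = (-17073 - 3*(-357911))*√(-44) = (-17073 - 1*(-1073733))*(2*I*√11) = (-17073 + 1073733)*(2*I*√11) = 1056660*(2*I*√11) = 2113320*I*√11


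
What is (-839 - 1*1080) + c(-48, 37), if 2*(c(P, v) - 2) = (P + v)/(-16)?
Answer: -61333/32 ≈ -1916.7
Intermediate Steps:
c(P, v) = 2 - P/32 - v/32 (c(P, v) = 2 + ((P + v)/(-16))/2 = 2 + ((P + v)*(-1/16))/2 = 2 + (-P/16 - v/16)/2 = 2 + (-P/32 - v/32) = 2 - P/32 - v/32)
(-839 - 1*1080) + c(-48, 37) = (-839 - 1*1080) + (2 - 1/32*(-48) - 1/32*37) = (-839 - 1080) + (2 + 3/2 - 37/32) = -1919 + 75/32 = -61333/32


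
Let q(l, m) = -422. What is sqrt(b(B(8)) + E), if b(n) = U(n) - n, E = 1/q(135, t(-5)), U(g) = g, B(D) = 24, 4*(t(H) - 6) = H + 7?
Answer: I*sqrt(422)/422 ≈ 0.048679*I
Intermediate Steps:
t(H) = 31/4 + H/4 (t(H) = 6 + (H + 7)/4 = 6 + (7 + H)/4 = 6 + (7/4 + H/4) = 31/4 + H/4)
E = -1/422 (E = 1/(-422) = -1/422 ≈ -0.0023697)
b(n) = 0 (b(n) = n - n = 0)
sqrt(b(B(8)) + E) = sqrt(0 - 1/422) = sqrt(-1/422) = I*sqrt(422)/422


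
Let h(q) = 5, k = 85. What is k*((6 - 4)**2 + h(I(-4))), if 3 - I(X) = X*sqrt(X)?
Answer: 765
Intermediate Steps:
I(X) = 3 - X**(3/2) (I(X) = 3 - X*sqrt(X) = 3 - X**(3/2))
k*((6 - 4)**2 + h(I(-4))) = 85*((6 - 4)**2 + 5) = 85*(2**2 + 5) = 85*(4 + 5) = 85*9 = 765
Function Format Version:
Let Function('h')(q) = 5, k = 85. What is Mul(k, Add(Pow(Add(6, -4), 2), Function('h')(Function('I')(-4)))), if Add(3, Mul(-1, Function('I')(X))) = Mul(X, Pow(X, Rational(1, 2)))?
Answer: 765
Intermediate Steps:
Function('I')(X) = Add(3, Mul(-1, Pow(X, Rational(3, 2)))) (Function('I')(X) = Add(3, Mul(-1, Mul(X, Pow(X, Rational(1, 2))))) = Add(3, Mul(-1, Pow(X, Rational(3, 2)))))
Mul(k, Add(Pow(Add(6, -4), 2), Function('h')(Function('I')(-4)))) = Mul(85, Add(Pow(Add(6, -4), 2), 5)) = Mul(85, Add(Pow(2, 2), 5)) = Mul(85, Add(4, 5)) = Mul(85, 9) = 765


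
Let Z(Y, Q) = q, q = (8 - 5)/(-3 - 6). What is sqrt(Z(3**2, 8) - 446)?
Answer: I*sqrt(4017)/3 ≈ 21.127*I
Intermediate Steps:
q = -1/3 (q = 3/(-9) = 3*(-1/9) = -1/3 ≈ -0.33333)
Z(Y, Q) = -1/3
sqrt(Z(3**2, 8) - 446) = sqrt(-1/3 - 446) = sqrt(-1339/3) = I*sqrt(4017)/3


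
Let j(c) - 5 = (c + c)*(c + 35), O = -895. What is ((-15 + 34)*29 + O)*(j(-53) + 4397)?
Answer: -2170640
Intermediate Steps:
j(c) = 5 + 2*c*(35 + c) (j(c) = 5 + (c + c)*(c + 35) = 5 + (2*c)*(35 + c) = 5 + 2*c*(35 + c))
((-15 + 34)*29 + O)*(j(-53) + 4397) = ((-15 + 34)*29 - 895)*((5 + 2*(-53)² + 70*(-53)) + 4397) = (19*29 - 895)*((5 + 2*2809 - 3710) + 4397) = (551 - 895)*((5 + 5618 - 3710) + 4397) = -344*(1913 + 4397) = -344*6310 = -2170640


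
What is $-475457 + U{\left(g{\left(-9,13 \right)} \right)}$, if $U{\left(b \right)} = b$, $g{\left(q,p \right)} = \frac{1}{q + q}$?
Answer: $- \frac{8558227}{18} \approx -4.7546 \cdot 10^{5}$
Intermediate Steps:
$g{\left(q,p \right)} = \frac{1}{2 q}$
$-475457 + U{\left(g{\left(-9,13 \right)} \right)} = -475457 + \frac{1}{2 \left(-9\right)} = -475457 + \frac{1}{2} \left(- \frac{1}{9}\right) = -475457 - \frac{1}{18} = - \frac{8558227}{18}$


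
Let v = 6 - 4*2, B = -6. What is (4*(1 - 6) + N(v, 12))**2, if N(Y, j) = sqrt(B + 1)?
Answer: (-20 + I*sqrt(5))**2 ≈ 395.0 - 89.443*I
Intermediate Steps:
v = -2 (v = 6 - 8 = -2)
N(Y, j) = I*sqrt(5) (N(Y, j) = sqrt(-6 + 1) = sqrt(-5) = I*sqrt(5))
(4*(1 - 6) + N(v, 12))**2 = (4*(1 - 6) + I*sqrt(5))**2 = (4*(-5) + I*sqrt(5))**2 = (-20 + I*sqrt(5))**2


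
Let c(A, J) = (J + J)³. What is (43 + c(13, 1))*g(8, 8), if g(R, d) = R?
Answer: 408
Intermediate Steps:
c(A, J) = 8*J³ (c(A, J) = (2*J)³ = 8*J³)
(43 + c(13, 1))*g(8, 8) = (43 + 8*1³)*8 = (43 + 8*1)*8 = (43 + 8)*8 = 51*8 = 408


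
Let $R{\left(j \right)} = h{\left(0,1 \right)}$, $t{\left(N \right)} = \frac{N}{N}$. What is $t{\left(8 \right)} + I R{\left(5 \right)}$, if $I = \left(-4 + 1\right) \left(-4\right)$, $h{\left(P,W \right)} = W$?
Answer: $13$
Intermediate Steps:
$t{\left(N \right)} = 1$
$I = 12$ ($I = \left(-3\right) \left(-4\right) = 12$)
$R{\left(j \right)} = 1$
$t{\left(8 \right)} + I R{\left(5 \right)} = 1 + 12 \cdot 1 = 1 + 12 = 13$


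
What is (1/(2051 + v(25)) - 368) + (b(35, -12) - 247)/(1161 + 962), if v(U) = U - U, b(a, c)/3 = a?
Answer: -1602661583/4354273 ≈ -368.07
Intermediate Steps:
b(a, c) = 3*a
v(U) = 0
(1/(2051 + v(25)) - 368) + (b(35, -12) - 247)/(1161 + 962) = (1/(2051 + 0) - 368) + (3*35 - 247)/(1161 + 962) = (1/2051 - 368) + (105 - 247)/2123 = (1/2051 - 368) - 142*1/2123 = -754767/2051 - 142/2123 = -1602661583/4354273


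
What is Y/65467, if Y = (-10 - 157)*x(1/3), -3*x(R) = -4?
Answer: -668/196401 ≈ -0.0034012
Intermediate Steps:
x(R) = 4/3 (x(R) = -⅓*(-4) = 4/3)
Y = -668/3 (Y = (-10 - 157)*(4/3) = -167*4/3 = -668/3 ≈ -222.67)
Y/65467 = -668/3/65467 = -668/3*1/65467 = -668/196401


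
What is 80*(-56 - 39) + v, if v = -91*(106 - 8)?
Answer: -16518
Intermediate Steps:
v = -8918 (v = -91*98 = -8918)
80*(-56 - 39) + v = 80*(-56 - 39) - 8918 = 80*(-95) - 8918 = -7600 - 8918 = -16518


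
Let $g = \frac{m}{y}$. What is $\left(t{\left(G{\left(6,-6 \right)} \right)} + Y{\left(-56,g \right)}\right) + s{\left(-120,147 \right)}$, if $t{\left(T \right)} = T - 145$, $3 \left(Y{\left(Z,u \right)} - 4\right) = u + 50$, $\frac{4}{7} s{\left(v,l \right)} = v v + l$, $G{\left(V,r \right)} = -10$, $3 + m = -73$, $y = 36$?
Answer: $\frac{2734799}{108} \approx 25322.0$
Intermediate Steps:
$m = -76$ ($m = -3 - 73 = -76$)
$s{\left(v,l \right)} = \frac{7 l}{4} + \frac{7 v^{2}}{4}$ ($s{\left(v,l \right)} = \frac{7 \left(v v + l\right)}{4} = \frac{7 \left(v^{2} + l\right)}{4} = \frac{7 \left(l + v^{2}\right)}{4} = \frac{7 l}{4} + \frac{7 v^{2}}{4}$)
$g = - \frac{19}{9}$ ($g = - \frac{76}{36} = \left(-76\right) \frac{1}{36} = - \frac{19}{9} \approx -2.1111$)
$Y{\left(Z,u \right)} = \frac{62}{3} + \frac{u}{3}$ ($Y{\left(Z,u \right)} = 4 + \frac{u + 50}{3} = 4 + \frac{50 + u}{3} = 4 + \left(\frac{50}{3} + \frac{u}{3}\right) = \frac{62}{3} + \frac{u}{3}$)
$t{\left(T \right)} = -145 + T$
$\left(t{\left(G{\left(6,-6 \right)} \right)} + Y{\left(-56,g \right)}\right) + s{\left(-120,147 \right)} = \left(\left(-145 - 10\right) + \left(\frac{62}{3} + \frac{1}{3} \left(- \frac{19}{9}\right)\right)\right) + \left(\frac{7}{4} \cdot 147 + \frac{7 \left(-120\right)^{2}}{4}\right) = \left(-155 + \left(\frac{62}{3} - \frac{19}{27}\right)\right) + \left(\frac{1029}{4} + \frac{7}{4} \cdot 14400\right) = \left(-155 + \frac{539}{27}\right) + \left(\frac{1029}{4} + 25200\right) = - \frac{3646}{27} + \frac{101829}{4} = \frac{2734799}{108}$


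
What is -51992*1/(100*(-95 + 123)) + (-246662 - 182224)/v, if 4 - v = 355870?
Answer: -51491977/2965550 ≈ -17.363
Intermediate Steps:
v = -355866 (v = 4 - 1*355870 = 4 - 355870 = -355866)
-51992*1/(100*(-95 + 123)) + (-246662 - 182224)/v = -51992*1/(100*(-95 + 123)) + (-246662 - 182224)/(-355866) = -51992/(100*28) - 428886*(-1/355866) = -51992/2800 + 71481/59311 = -51992*1/2800 + 71481/59311 = -6499/350 + 71481/59311 = -51491977/2965550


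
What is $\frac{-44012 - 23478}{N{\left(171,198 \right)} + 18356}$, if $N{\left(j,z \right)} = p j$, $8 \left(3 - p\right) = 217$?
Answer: $- \frac{107984}{22769} \approx -4.7426$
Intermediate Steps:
$p = - \frac{193}{8}$ ($p = 3 - \frac{217}{8} = - \frac{193}{8} \approx -24.125$)
$N{\left(j,z \right)} = - \frac{193 j}{8}$
$\frac{-44012 - 23478}{N{\left(171,198 \right)} + 18356} = \frac{-44012 - 23478}{\left(- \frac{193}{8}\right) 171 + 18356} = - \frac{67490}{- \frac{33003}{8} + 18356} = - \frac{67490}{\frac{113845}{8}} = \left(-67490\right) \frac{8}{113845} = - \frac{107984}{22769}$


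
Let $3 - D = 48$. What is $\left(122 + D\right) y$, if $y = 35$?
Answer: $2695$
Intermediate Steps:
$D = -45$ ($D = 3 - 48 = -45$)
$\left(122 + D\right) y = \left(122 - 45\right) 35 = 77 \cdot 35 = 2695$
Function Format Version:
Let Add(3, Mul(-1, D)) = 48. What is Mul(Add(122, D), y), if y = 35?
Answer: 2695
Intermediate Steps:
D = -45 (D = Add(3, Mul(-1, 48)) = Add(3, -48) = -45)
Mul(Add(122, D), y) = Mul(Add(122, -45), 35) = Mul(77, 35) = 2695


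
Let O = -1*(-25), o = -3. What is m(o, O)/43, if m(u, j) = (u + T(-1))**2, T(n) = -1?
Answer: 16/43 ≈ 0.37209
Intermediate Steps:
O = 25
m(u, j) = (-1 + u)**2 (m(u, j) = (u - 1)**2 = (-1 + u)**2)
m(o, O)/43 = (-1 - 3)**2/43 = (-4)**2*(1/43) = 16*(1/43) = 16/43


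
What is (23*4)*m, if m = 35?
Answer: 3220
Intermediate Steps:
(23*4)*m = (23*4)*35 = 92*35 = 3220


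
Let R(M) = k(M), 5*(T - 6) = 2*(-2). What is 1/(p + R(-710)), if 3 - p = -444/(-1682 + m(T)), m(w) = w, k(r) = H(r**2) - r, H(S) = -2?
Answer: 2096/1489701 ≈ 0.0014070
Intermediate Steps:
T = 26/5 (T = 6 + (2*(-2))/5 = 6 + (1/5)*(-4) = 6 - 4/5 = 26/5 ≈ 5.2000)
k(r) = -2 - r
R(M) = -2 - M
p = 5733/2096 (p = 3 - (-444)/(-1682 + 26/5) = 3 - (-444)/(-8384/5) = 3 - (-5)*(-444)/8384 = 3 - 1*555/2096 = 3 - 555/2096 = 5733/2096 ≈ 2.7352)
1/(p + R(-710)) = 1/(5733/2096 + (-2 - 1*(-710))) = 1/(5733/2096 + (-2 + 710)) = 1/(5733/2096 + 708) = 1/(1489701/2096) = 2096/1489701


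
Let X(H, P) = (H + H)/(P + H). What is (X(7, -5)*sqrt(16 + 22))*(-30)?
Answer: -210*sqrt(38) ≈ -1294.5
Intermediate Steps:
X(H, P) = 2*H/(H + P) (X(H, P) = (2*H)/(H + P) = 2*H/(H + P))
(X(7, -5)*sqrt(16 + 22))*(-30) = ((2*7/(7 - 5))*sqrt(16 + 22))*(-30) = ((2*7/2)*sqrt(38))*(-30) = ((2*7*(1/2))*sqrt(38))*(-30) = (7*sqrt(38))*(-30) = -210*sqrt(38)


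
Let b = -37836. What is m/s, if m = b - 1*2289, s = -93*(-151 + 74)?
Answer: -13375/2387 ≈ -5.6033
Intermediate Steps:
s = 7161 (s = -93*(-77) = 7161)
m = -40125 (m = -37836 - 1*2289 = -37836 - 2289 = -40125)
m/s = -40125/7161 = -40125*1/7161 = -13375/2387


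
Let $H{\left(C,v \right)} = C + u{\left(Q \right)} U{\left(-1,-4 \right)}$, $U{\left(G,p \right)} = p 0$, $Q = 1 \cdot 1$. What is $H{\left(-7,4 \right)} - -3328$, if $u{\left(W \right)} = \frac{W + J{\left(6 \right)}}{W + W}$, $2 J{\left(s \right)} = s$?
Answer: $3321$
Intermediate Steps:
$J{\left(s \right)} = \frac{s}{2}$
$Q = 1$
$U{\left(G,p \right)} = 0$
$u{\left(W \right)} = \frac{3 + W}{2 W}$ ($u{\left(W \right)} = \frac{W + \frac{1}{2} \cdot 6}{W + W} = \frac{W + 3}{2 W} = \left(3 + W\right) \frac{1}{2 W} = \frac{3 + W}{2 W}$)
$H{\left(C,v \right)} = C$ ($H{\left(C,v \right)} = C + \frac{3 + 1}{2 \cdot 1} \cdot 0 = C + \frac{1}{2} \cdot 1 \cdot 4 \cdot 0 = C + 2 \cdot 0 = C + 0 = C$)
$H{\left(-7,4 \right)} - -3328 = -7 - -3328 = -7 + 3328 = 3321$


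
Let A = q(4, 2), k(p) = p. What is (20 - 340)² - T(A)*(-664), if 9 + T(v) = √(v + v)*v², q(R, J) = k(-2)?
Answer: 96424 + 5312*I ≈ 96424.0 + 5312.0*I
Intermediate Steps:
q(R, J) = -2
A = -2
T(v) = -9 + √2*v^(5/2) (T(v) = -9 + √(v + v)*v² = -9 + √(2*v)*v² = -9 + (√2*√v)*v² = -9 + √2*v^(5/2))
(20 - 340)² - T(A)*(-664) = (20 - 340)² - (-9 + √2*(-2)^(5/2))*(-664) = (-320)² - (-9 + √2*(4*I*√2))*(-664) = 102400 - (-9 + 8*I)*(-664) = 102400 - (5976 - 5312*I) = 102400 + (-5976 + 5312*I) = 96424 + 5312*I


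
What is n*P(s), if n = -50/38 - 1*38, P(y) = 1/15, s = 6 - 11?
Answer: -249/95 ≈ -2.6211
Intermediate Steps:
s = -5
P(y) = 1/15
n = -747/19 (n = -50*1/38 - 38 = -25/19 - 38 = -747/19 ≈ -39.316)
n*P(s) = -747/19*1/15 = -249/95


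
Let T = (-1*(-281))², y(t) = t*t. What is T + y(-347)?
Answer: 199370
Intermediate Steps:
y(t) = t²
T = 78961 (T = 281² = 78961)
T + y(-347) = 78961 + (-347)² = 78961 + 120409 = 199370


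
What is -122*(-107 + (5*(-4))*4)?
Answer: 22814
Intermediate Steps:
-122*(-107 + (5*(-4))*4) = -122*(-107 - 20*4) = -122*(-107 - 80) = -122*(-187) = 22814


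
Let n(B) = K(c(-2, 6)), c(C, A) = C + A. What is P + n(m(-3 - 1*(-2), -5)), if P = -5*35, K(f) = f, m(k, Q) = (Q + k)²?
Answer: -171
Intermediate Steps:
c(C, A) = A + C
n(B) = 4 (n(B) = 6 - 2 = 4)
P = -175
P + n(m(-3 - 1*(-2), -5)) = -175 + 4 = -171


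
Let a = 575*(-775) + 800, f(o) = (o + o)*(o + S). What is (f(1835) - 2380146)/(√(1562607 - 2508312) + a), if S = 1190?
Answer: -129319583310/6595674211 - 4360802*I*√945705/98935113165 ≈ -19.607 - 0.042864*I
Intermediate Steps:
f(o) = 2*o*(1190 + o) (f(o) = (o + o)*(o + 1190) = (2*o)*(1190 + o) = 2*o*(1190 + o))
a = -444825 (a = -445625 + 800 = -444825)
(f(1835) - 2380146)/(√(1562607 - 2508312) + a) = (2*1835*(1190 + 1835) - 2380146)/(√(1562607 - 2508312) - 444825) = (2*1835*3025 - 2380146)/(√(-945705) - 444825) = (11101750 - 2380146)/(I*√945705 - 444825) = 8721604/(-444825 + I*√945705)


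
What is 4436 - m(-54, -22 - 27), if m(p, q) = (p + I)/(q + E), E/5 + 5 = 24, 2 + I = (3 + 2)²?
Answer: 204087/46 ≈ 4436.7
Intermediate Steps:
I = 23 (I = -2 + (3 + 2)² = -2 + 5² = -2 + 25 = 23)
E = 95 (E = -25 + 5*24 = -25 + 120 = 95)
m(p, q) = (23 + p)/(95 + q) (m(p, q) = (p + 23)/(q + 95) = (23 + p)/(95 + q))
4436 - m(-54, -22 - 27) = 4436 - (23 - 54)/(95 + (-22 - 27)) = 4436 - (-31)/(95 - 49) = 4436 - (-31)/46 = 4436 - 1*(-31/46) = 4436 + 31/46 = 204087/46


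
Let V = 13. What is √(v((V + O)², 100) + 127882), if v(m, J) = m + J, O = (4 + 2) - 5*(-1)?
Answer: √128558 ≈ 358.55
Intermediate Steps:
O = 11 (O = 6 + 5 = 11)
v(m, J) = J + m
√(v((V + O)², 100) + 127882) = √((100 + (13 + 11)²) + 127882) = √((100 + 24²) + 127882) = √((100 + 576) + 127882) = √(676 + 127882) = √128558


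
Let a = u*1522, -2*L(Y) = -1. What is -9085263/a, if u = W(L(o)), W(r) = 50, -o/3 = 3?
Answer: -9085263/76100 ≈ -119.39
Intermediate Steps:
o = -9 (o = -3*3 = -9)
L(Y) = ½ (L(Y) = -½*(-1) = ½)
u = 50
a = 76100 (a = 50*1522 = 76100)
-9085263/a = -9085263/76100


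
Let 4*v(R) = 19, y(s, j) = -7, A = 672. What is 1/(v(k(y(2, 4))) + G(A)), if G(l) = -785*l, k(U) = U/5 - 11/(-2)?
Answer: -4/2110061 ≈ -1.8957e-6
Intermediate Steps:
k(U) = 11/2 + U/5 (k(U) = U*(⅕) - 11*(-½) = U/5 + 11/2 = 11/2 + U/5)
v(R) = 19/4 (v(R) = (¼)*19 = 19/4)
1/(v(k(y(2, 4))) + G(A)) = 1/(19/4 - 785*672) = 1/(19/4 - 527520) = 1/(-2110061/4) = -4/2110061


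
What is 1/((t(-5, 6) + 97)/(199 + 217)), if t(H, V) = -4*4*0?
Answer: 416/97 ≈ 4.2887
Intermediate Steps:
t(H, V) = 0 (t(H, V) = -16*0 = 0)
1/((t(-5, 6) + 97)/(199 + 217)) = 1/((0 + 97)/(199 + 217)) = 1/(97/416) = 416/97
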